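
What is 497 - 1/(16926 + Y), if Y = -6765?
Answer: 5050016/10161 ≈ 497.00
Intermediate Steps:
497 - 1/(16926 + Y) = 497 - 1/(16926 - 6765) = 497 - 1/10161 = 5050016/10161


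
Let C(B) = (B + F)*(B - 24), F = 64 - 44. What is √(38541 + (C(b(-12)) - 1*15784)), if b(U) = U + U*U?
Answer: √39173 ≈ 197.92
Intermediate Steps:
F = 20
b(U) = U + U²
C(B) = (-24 + B)*(20 + B) (C(B) = (B + 20)*(B - 24) = (20 + B)*(-24 + B) = (-24 + B)*(20 + B))
√(38541 + (C(b(-12)) - 1*15784)) = √(38541 + ((-480 + (-12*(1 - 12))² - (-48)*(1 - 12)) - 1*15784)) = √(38541 + ((-480 + (-12*(-11))² - (-48)*(-11)) - 15784)) = √(38541 + ((-480 + 132² - 4*132) - 15784)) = √(38541 + ((-480 + 17424 - 528) - 15784)) = √(38541 + (16416 - 15784)) = √(38541 + 632) = √39173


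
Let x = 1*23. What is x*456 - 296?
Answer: 10192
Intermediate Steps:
x = 23
x*456 - 296 = 23*456 - 296 = 10488 - 296 = 10192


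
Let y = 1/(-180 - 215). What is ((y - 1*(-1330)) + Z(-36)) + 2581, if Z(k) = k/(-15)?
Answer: 1545792/395 ≈ 3913.4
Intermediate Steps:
y = -1/395 (y = 1/(-395) = -1/395 ≈ -0.0025316)
Z(k) = -k/15 (Z(k) = k*(-1/15) = -k/15)
((y - 1*(-1330)) + Z(-36)) + 2581 = ((-1/395 - 1*(-1330)) - 1/15*(-36)) + 2581 = ((-1/395 + 1330) + 12/5) + 2581 = (525349/395 + 12/5) + 2581 = 526297/395 + 2581 = 1545792/395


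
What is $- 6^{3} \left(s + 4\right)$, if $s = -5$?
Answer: $216$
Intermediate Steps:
$- 6^{3} \left(s + 4\right) = - 6^{3} \left(-5 + 4\right) = - 216 \left(-1\right) = \left(-1\right) \left(-216\right) = 216$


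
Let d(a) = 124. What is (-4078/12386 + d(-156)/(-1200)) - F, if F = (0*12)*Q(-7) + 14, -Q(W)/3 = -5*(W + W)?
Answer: -26814283/1857900 ≈ -14.433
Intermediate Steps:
Q(W) = 30*W (Q(W) = -(-15)*(W + W) = -(-15)*2*W = -(-30)*W = 30*W)
F = 14 (F = (0*12)*(30*(-7)) + 14 = 0*(-210) + 14 = 0 + 14 = 14)
(-4078/12386 + d(-156)/(-1200)) - F = (-4078/12386 + 124/(-1200)) - 1*14 = (-4078*1/12386 + 124*(-1/1200)) - 14 = (-2039/6193 - 31/300) - 14 = -803683/1857900 - 14 = -26814283/1857900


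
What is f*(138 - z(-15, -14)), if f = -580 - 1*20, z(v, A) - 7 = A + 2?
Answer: -85800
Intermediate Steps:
z(v, A) = 9 + A (z(v, A) = 7 + (A + 2) = 7 + (2 + A) = 9 + A)
f = -600 (f = -580 - 20 = -600)
f*(138 - z(-15, -14)) = -600*(138 - (9 - 14)) = -600*(138 - 1*(-5)) = -600*(138 + 5) = -600*143 = -85800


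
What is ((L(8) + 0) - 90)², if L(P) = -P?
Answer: 9604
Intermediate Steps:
((L(8) + 0) - 90)² = ((-1*8 + 0) - 90)² = ((-8 + 0) - 90)² = (-8 - 90)² = (-98)² = 9604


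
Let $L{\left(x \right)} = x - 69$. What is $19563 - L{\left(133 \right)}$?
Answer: $19499$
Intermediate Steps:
$L{\left(x \right)} = -69 + x$ ($L{\left(x \right)} = x - 69 = -69 + x$)
$19563 - L{\left(133 \right)} = 19563 - \left(-69 + 133\right) = 19563 - 64 = 19499$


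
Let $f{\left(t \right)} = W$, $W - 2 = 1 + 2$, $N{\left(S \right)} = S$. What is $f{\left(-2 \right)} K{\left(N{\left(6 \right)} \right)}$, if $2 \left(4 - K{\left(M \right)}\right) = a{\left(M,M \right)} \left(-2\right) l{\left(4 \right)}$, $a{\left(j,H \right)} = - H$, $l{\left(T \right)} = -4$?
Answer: $140$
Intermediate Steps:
$W = 5$ ($W = 2 + \left(1 + 2\right) = 2 + 3 = 5$)
$f{\left(t \right)} = 5$
$K{\left(M \right)} = 4 + 4 M$ ($K{\left(M \right)} = 4 - \frac{- M \left(-2\right) \left(-4\right)}{2} = 4 - \frac{2 M \left(-4\right)}{2} = 4 - \frac{\left(-8\right) M}{2} = 4 + 4 M$)
$f{\left(-2 \right)} K{\left(N{\left(6 \right)} \right)} = 5 \left(4 + 4 \cdot 6\right) = 5 \left(4 + 24\right) = 5 \cdot 28 = 140$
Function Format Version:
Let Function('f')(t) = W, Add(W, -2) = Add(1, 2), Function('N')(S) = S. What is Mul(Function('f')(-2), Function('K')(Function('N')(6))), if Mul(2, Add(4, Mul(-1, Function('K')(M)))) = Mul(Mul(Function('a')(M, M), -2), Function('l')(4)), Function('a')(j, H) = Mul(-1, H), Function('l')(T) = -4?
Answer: 140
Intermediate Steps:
W = 5 (W = Add(2, Add(1, 2)) = Add(2, 3) = 5)
Function('f')(t) = 5
Function('K')(M) = Add(4, Mul(4, M)) (Function('K')(M) = Add(4, Mul(Rational(-1, 2), Mul(Mul(Mul(-1, M), -2), -4))) = Add(4, Mul(Rational(-1, 2), Mul(Mul(2, M), -4))) = Add(4, Mul(Rational(-1, 2), Mul(-8, M))) = Add(4, Mul(4, M)))
Mul(Function('f')(-2), Function('K')(Function('N')(6))) = Mul(5, Add(4, Mul(4, 6))) = Mul(5, Add(4, 24)) = Mul(5, 28) = 140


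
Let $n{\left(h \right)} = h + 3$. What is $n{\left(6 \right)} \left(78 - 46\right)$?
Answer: $288$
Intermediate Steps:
$n{\left(h \right)} = 3 + h$
$n{\left(6 \right)} \left(78 - 46\right) = \left(3 + 6\right) \left(78 - 46\right) = 9 \cdot 32 = 288$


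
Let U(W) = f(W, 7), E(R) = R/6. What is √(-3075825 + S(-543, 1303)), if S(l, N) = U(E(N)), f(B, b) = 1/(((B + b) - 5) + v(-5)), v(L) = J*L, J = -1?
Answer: I*√5564244312555/1345 ≈ 1753.8*I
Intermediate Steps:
v(L) = -L
E(R) = R/6 (E(R) = R*(⅙) = R/6)
f(B, b) = 1/(B + b) (f(B, b) = 1/(((B + b) - 5) - 1*(-5)) = 1/((-5 + B + b) + 5) = 1/(B + b))
U(W) = 1/(7 + W) (U(W) = 1/(W + 7) = 1/(7 + W))
S(l, N) = 1/(7 + N/6)
√(-3075825 + S(-543, 1303)) = √(-3075825 + 6/(42 + 1303)) = √(-3075825 + 6/1345) = √(-4136984619/1345) = I*√5564244312555/1345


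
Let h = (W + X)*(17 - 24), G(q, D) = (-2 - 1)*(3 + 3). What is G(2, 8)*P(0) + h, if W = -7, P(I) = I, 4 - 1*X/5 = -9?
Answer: -406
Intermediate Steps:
X = 65 (X = 20 - 5*(-9) = 20 + 45 = 65)
G(q, D) = -18 (G(q, D) = -3*6 = -18)
h = -406 (h = (-7 + 65)*(17 - 24) = 58*(-7) = -406)
G(2, 8)*P(0) + h = -18*0 - 406 = 0 - 406 = -406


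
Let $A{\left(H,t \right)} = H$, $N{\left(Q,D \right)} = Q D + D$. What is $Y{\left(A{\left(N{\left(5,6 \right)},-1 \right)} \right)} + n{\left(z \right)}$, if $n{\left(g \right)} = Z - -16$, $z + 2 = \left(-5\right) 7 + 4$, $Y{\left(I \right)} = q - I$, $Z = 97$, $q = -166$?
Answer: $-89$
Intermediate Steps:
$N{\left(Q,D \right)} = D + D Q$ ($N{\left(Q,D \right)} = D Q + D = D + D Q$)
$Y{\left(I \right)} = -166 - I$
$z = -33$ ($z = -2 + \left(\left(-5\right) 7 + 4\right) = -2 + \left(-35 + 4\right) = -2 - 31 = -33$)
$n{\left(g \right)} = 113$ ($n{\left(g \right)} = 97 - -16 = 97 + 16 = 113$)
$Y{\left(A{\left(N{\left(5,6 \right)},-1 \right)} \right)} + n{\left(z \right)} = \left(-166 - 6 \left(1 + 5\right)\right) + 113 = \left(-166 - 6 \cdot 6\right) + 113 = \left(-166 - 36\right) + 113 = -202 + 113 = -89$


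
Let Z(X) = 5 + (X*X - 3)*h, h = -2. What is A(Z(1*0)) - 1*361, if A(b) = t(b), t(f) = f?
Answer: -350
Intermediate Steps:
Z(X) = 11 - 2*X² (Z(X) = 5 + (X*X - 3)*(-2) = 5 + (X² - 3)*(-2) = 5 + (-3 + X²)*(-2) = 5 + (6 - 2*X²) = 11 - 2*X²)
A(b) = b
A(Z(1*0)) - 1*361 = (11 - 2*(1*0)²) - 1*361 = (11 - 2*0²) - 361 = (11 - 2*0) - 361 = (11 + 0) - 361 = 11 - 361 = -350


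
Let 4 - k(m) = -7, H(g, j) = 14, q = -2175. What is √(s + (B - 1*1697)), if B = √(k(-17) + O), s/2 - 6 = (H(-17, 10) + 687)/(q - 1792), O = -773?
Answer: √(-26522556699 + 15737089*I*√762)/3967 ≈ 0.33619 + 41.054*I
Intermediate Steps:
k(m) = 11 (k(m) = 4 - 1*(-7) = 4 + 7 = 11)
s = 46202/3967 (s = 12 + 2*((14 + 687)/(-2175 - 1792)) = 12 + 2*(701/(-3967)) = 12 + 2*(701*(-1/3967)) = 12 + 2*(-701/3967) = 12 - 1402/3967 = 46202/3967 ≈ 11.647)
B = I*√762 (B = √(11 - 773) = √(-762) = I*√762 ≈ 27.604*I)
√(s + (B - 1*1697)) = √(46202/3967 + (I*√762 - 1*1697)) = √(46202/3967 + (I*√762 - 1697)) = √(46202/3967 + (-1697 + I*√762)) = √(-6685797/3967 + I*√762)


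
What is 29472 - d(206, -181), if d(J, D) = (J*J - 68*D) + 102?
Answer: -25374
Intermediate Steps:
d(J, D) = 102 + J² - 68*D (d(J, D) = (J² - 68*D) + 102 = 102 + J² - 68*D)
29472 - d(206, -181) = 29472 - (102 + 206² - 68*(-181)) = 29472 - (102 + 42436 + 12308) = 29472 - 1*54846 = 29472 - 54846 = -25374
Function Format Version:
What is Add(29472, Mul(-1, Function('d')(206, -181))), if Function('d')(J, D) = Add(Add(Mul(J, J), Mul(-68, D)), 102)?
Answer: -25374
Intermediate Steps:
Function('d')(J, D) = Add(102, Pow(J, 2), Mul(-68, D)) (Function('d')(J, D) = Add(Add(Pow(J, 2), Mul(-68, D)), 102) = Add(102, Pow(J, 2), Mul(-68, D)))
Add(29472, Mul(-1, Function('d')(206, -181))) = Add(29472, Mul(-1, Add(102, Pow(206, 2), Mul(-68, -181)))) = Add(29472, Mul(-1, Add(102, 42436, 12308))) = Add(29472, Mul(-1, 54846)) = Add(29472, -54846) = -25374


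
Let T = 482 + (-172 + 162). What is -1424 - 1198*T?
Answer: -566880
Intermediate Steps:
T = 472 (T = 482 - 10 = 472)
-1424 - 1198*T = -1424 - 1198*472 = -1424 - 565456 = -566880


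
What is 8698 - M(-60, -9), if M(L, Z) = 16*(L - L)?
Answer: 8698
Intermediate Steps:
M(L, Z) = 0 (M(L, Z) = 16*0 = 0)
8698 - M(-60, -9) = 8698 - 1*0 = 8698 + 0 = 8698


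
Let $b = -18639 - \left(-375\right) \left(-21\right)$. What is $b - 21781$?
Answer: $-48295$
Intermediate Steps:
$b = -26514$ ($b = -18639 - 7875 = -26514$)
$b - 21781 = -26514 - 21781 = -48295$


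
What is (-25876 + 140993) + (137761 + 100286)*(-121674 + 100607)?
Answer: -5014821032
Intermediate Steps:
(-25876 + 140993) + (137761 + 100286)*(-121674 + 100607) = 115117 + 238047*(-21067) = 115117 - 5014936149 = -5014821032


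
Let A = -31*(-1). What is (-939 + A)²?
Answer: 824464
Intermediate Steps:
A = 31
(-939 + A)² = (-939 + 31)² = (-908)² = 824464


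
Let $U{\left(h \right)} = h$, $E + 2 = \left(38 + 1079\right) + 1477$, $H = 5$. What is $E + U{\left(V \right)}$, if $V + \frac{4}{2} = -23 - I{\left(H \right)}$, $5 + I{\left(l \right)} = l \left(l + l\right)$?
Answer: $2522$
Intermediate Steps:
$I{\left(l \right)} = -5 + 2 l^{2}$ ($I{\left(l \right)} = -5 + l \left(l + l\right) = -5 + l 2 l = -5 + 2 l^{2}$)
$E = 2592$ ($E = -2 + \left(\left(38 + 1079\right) + 1477\right) = -2 + \left(1117 + 1477\right) = -2 + 2594 = 2592$)
$V = -70$ ($V = -2 - \left(18 + 50\right) = -2 - 68 = -70$)
$E + U{\left(V \right)} = 2592 - 70 = 2522$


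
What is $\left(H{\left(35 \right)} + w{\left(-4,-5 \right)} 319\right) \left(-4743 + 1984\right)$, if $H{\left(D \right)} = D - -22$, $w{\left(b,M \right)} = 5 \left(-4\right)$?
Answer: $17445157$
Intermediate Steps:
$w{\left(b,M \right)} = -20$
$H{\left(D \right)} = 22 + D$ ($H{\left(D \right)} = D + 22 = 22 + D$)
$\left(H{\left(35 \right)} + w{\left(-4,-5 \right)} 319\right) \left(-4743 + 1984\right) = \left(\left(22 + 35\right) - 6380\right) \left(-4743 + 1984\right) = \left(57 - 6380\right) \left(-2759\right) = \left(-6323\right) \left(-2759\right) = 17445157$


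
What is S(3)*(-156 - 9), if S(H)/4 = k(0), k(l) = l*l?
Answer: 0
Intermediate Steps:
k(l) = l²
S(H) = 0 (S(H) = 4*0² = 4*0 = 0)
S(3)*(-156 - 9) = 0*(-156 - 9) = 0*(-165) = 0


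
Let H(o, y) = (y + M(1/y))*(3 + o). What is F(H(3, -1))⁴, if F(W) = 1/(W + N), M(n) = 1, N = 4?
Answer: 1/256 ≈ 0.0039063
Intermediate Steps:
H(o, y) = (1 + y)*(3 + o) (H(o, y) = (y + 1)*(3 + o) = (1 + y)*(3 + o))
F(W) = 1/(4 + W) (F(W) = 1/(W + 4) = 1/(4 + W))
F(H(3, -1))⁴ = (1/(4 + (3 + 3 + 3*(-1) + 3*(-1))))⁴ = (1/(4 + (3 + 3 - 3 - 3)))⁴ = (1/(4 + 0))⁴ = (1/4)⁴ = (¼)⁴ = 1/256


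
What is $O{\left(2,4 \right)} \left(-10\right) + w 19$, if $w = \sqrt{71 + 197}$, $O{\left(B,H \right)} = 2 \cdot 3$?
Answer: $-60 + 38 \sqrt{67} \approx 251.04$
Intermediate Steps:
$O{\left(B,H \right)} = 6$
$w = 2 \sqrt{67}$ ($w = \sqrt{268} = 2 \sqrt{67} \approx 16.371$)
$O{\left(2,4 \right)} \left(-10\right) + w 19 = 6 \left(-10\right) + 2 \sqrt{67} \cdot 19 = -60 + 38 \sqrt{67}$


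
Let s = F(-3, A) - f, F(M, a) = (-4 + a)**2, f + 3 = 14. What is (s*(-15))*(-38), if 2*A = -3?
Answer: 21945/2 ≈ 10973.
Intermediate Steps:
A = -3/2 (A = (1/2)*(-3) = -3/2 ≈ -1.5000)
f = 11 (f = -3 + 14 = 11)
s = 77/4 (s = (-4 - 3/2)**2 - 1*11 = (-11/2)**2 - 11 = 121/4 - 11 = 77/4 ≈ 19.250)
(s*(-15))*(-38) = ((77/4)*(-15))*(-38) = -1155/4*(-38) = 21945/2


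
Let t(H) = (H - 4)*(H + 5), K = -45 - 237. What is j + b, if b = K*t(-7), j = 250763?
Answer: 244559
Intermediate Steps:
K = -282
t(H) = (-4 + H)*(5 + H)
b = -6204 (b = -282*(-20 - 7 + (-7)²) = -282*(-20 - 7 + 49) = -282*22 = -6204)
j + b = 250763 - 6204 = 244559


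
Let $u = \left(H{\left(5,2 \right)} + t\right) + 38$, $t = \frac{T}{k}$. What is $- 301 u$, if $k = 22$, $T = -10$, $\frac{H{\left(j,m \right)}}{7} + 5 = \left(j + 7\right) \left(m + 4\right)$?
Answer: $- \frac{1677172}{11} \approx -1.5247 \cdot 10^{5}$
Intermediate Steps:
$H{\left(j,m \right)} = -35 + 7 \left(4 + m\right) \left(7 + j\right)$ ($H{\left(j,m \right)} = -35 + 7 \left(j + 7\right) \left(m + 4\right) = -35 + 7 \left(7 + j\right) \left(4 + m\right) = -35 + 7 \left(4 + m\right) \left(7 + j\right)$)
$t = - \frac{5}{11}$ ($t = - \frac{10}{22} = \left(-10\right) \frac{1}{22} = - \frac{5}{11} \approx -0.45455$)
$u = \frac{5572}{11}$ ($u = \left(\left(161 + 28 \cdot 5 + 49 \cdot 2 + 7 \cdot 5 \cdot 2\right) - \frac{5}{11}\right) + 38 = \left(\left(161 + 140 + 98 + 70\right) - \frac{5}{11}\right) + 38 = \left(469 - \frac{5}{11}\right) + 38 = \frac{5154}{11} + 38 = \frac{5572}{11} \approx 506.55$)
$- 301 u = \left(-301\right) \frac{5572}{11} = - \frac{1677172}{11}$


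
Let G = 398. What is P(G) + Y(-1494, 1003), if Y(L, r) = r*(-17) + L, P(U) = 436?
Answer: -18109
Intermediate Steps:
Y(L, r) = L - 17*r (Y(L, r) = -17*r + L = L - 17*r)
P(G) + Y(-1494, 1003) = 436 + (-1494 - 17*1003) = 436 + (-1494 - 17051) = 436 - 18545 = -18109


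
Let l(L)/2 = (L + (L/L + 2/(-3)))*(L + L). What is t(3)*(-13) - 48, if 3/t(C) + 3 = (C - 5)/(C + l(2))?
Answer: -2371/67 ≈ -35.388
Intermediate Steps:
l(L) = 4*L*(⅓ + L) (l(L) = 2*((L + (L/L + 2/(-3)))*(L + L)) = 2*((L + (1 + 2*(-⅓)))*(2*L)) = 2*((L + (1 - ⅔))*(2*L)) = 2*((L + ⅓)*(2*L)) = 2*((⅓ + L)*(2*L)) = 2*(2*L*(⅓ + L)) = 4*L*(⅓ + L))
t(C) = 3/(-3 + (-5 + C)/(56/3 + C)) (t(C) = 3/(-3 + (C - 5)/(C + (4/3)*2*(1 + 3*2))) = 3/(-3 + (-5 + C)/(C + (4/3)*2*(1 + 6))) = 3/(-3 + (-5 + C)/(C + (4/3)*2*7)) = 3/(-3 + (-5 + C)/(C + 56/3)) = 3/(-3 + (-5 + C)/(56/3 + C)))
t(3)*(-13) - 48 = ((-56 - 3*3)/(61 + 2*3))*(-13) - 48 = ((-56 - 9)/(61 + 6))*(-13) - 48 = (-65/67)*(-13) - 48 = ((1/67)*(-65))*(-13) - 48 = -65/67*(-13) - 48 = 845/67 - 48 = -2371/67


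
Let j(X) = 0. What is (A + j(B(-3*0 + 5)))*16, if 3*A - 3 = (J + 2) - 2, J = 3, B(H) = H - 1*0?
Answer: 32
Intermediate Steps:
B(H) = H (B(H) = H + 0 = H)
A = 2 (A = 1 + ((3 + 2) - 2)/3 = 1 + (5 - 2)/3 = 1 + (1/3)*3 = 1 + 1 = 2)
(A + j(B(-3*0 + 5)))*16 = (2 + 0)*16 = 2*16 = 32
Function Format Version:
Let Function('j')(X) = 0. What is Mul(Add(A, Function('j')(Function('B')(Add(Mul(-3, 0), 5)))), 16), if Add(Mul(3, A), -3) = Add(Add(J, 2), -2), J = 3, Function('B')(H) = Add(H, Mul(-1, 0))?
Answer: 32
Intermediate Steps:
Function('B')(H) = H (Function('B')(H) = Add(H, 0) = H)
A = 2 (A = Add(1, Mul(Rational(1, 3), Add(Add(3, 2), -2))) = Add(1, Mul(Rational(1, 3), Add(5, -2))) = Add(1, Mul(Rational(1, 3), 3)) = Add(1, 1) = 2)
Mul(Add(A, Function('j')(Function('B')(Add(Mul(-3, 0), 5)))), 16) = Mul(Add(2, 0), 16) = Mul(2, 16) = 32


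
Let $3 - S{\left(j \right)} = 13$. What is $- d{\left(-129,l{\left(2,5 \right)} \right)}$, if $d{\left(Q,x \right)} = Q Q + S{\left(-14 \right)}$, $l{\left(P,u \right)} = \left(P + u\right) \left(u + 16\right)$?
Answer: $-16631$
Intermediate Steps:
$S{\left(j \right)} = -10$ ($S{\left(j \right)} = 3 - 13 = -10$)
$l{\left(P,u \right)} = \left(16 + u\right) \left(P + u\right)$ ($l{\left(P,u \right)} = \left(P + u\right) \left(16 + u\right) = \left(16 + u\right) \left(P + u\right)$)
$d{\left(Q,x \right)} = -10 + Q^{2}$ ($d{\left(Q,x \right)} = Q Q - 10 = Q^{2} - 10 = -10 + Q^{2}$)
$- d{\left(-129,l{\left(2,5 \right)} \right)} = - (-10 + \left(-129\right)^{2}) = - (-10 + 16641) = \left(-1\right) 16631 = -16631$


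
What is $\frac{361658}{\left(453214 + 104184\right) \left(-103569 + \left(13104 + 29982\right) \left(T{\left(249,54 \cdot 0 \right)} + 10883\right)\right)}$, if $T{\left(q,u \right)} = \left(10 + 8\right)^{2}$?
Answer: $\frac{180829}{134545072875867} \approx 1.344 \cdot 10^{-9}$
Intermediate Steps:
$T{\left(q,u \right)} = 324$ ($T{\left(q,u \right)} = 18^{2} = 324$)
$\frac{361658}{\left(453214 + 104184\right) \left(-103569 + \left(13104 + 29982\right) \left(T{\left(249,54 \cdot 0 \right)} + 10883\right)\right)} = \frac{361658}{\left(453214 + 104184\right) \left(-103569 + \left(13104 + 29982\right) \left(324 + 10883\right)\right)} = \frac{361658}{557398 \left(-103569 + 43086 \cdot 11207\right)} = \frac{361658}{557398 \left(-103569 + 482864802\right)} = \frac{361658}{557398 \cdot 482761233} = \frac{361658}{269090145751734} = 361658 \cdot \frac{1}{269090145751734} = \frac{180829}{134545072875867}$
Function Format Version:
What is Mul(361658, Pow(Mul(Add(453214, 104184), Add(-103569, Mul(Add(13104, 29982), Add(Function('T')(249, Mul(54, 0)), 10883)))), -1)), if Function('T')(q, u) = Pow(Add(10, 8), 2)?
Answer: Rational(180829, 134545072875867) ≈ 1.3440e-9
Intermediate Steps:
Function('T')(q, u) = 324 (Function('T')(q, u) = Pow(18, 2) = 324)
Mul(361658, Pow(Mul(Add(453214, 104184), Add(-103569, Mul(Add(13104, 29982), Add(Function('T')(249, Mul(54, 0)), 10883)))), -1)) = Mul(361658, Pow(Mul(Add(453214, 104184), Add(-103569, Mul(Add(13104, 29982), Add(324, 10883)))), -1)) = Mul(361658, Pow(Mul(557398, Add(-103569, Mul(43086, 11207))), -1)) = Mul(361658, Pow(Mul(557398, Add(-103569, 482864802)), -1)) = Mul(361658, Pow(Mul(557398, 482761233), -1)) = Mul(361658, Pow(269090145751734, -1)) = Mul(361658, Rational(1, 269090145751734)) = Rational(180829, 134545072875867)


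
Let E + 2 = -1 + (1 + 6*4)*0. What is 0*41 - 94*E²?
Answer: -846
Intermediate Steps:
E = -3 (E = -2 + (-1 + (1 + 6*4)*0) = -2 + (-1 + (1 + 24)*0) = -2 + (-1 + 25*0) = -2 + (-1 + 0) = -2 - 1 = -3)
0*41 - 94*E² = 0*41 - 94*(-3)² = 0 - 94*9 = 0 - 846 = -846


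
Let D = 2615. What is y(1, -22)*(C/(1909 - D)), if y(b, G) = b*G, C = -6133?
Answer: -67463/353 ≈ -191.11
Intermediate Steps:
y(b, G) = G*b
y(1, -22)*(C/(1909 - D)) = (-22*1)*(-6133/(1909 - 1*2615)) = -(-134926)/(1909 - 2615) = -(-134926)/(-706) = -(-134926)*(-1)/706 = -22*6133/706 = -67463/353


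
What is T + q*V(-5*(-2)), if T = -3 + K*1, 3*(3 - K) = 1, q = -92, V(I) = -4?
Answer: 1103/3 ≈ 367.67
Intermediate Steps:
K = 8/3 (K = 3 - ⅓*1 = 3 - ⅓ = 8/3 ≈ 2.6667)
T = -⅓ (T = -3 + (8/3)*1 = -3 + 8/3 = -⅓ ≈ -0.33333)
T + q*V(-5*(-2)) = -⅓ - 92*(-4) = -⅓ + 368 = 1103/3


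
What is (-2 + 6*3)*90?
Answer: 1440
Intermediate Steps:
(-2 + 6*3)*90 = (-2 + 18)*90 = 16*90 = 1440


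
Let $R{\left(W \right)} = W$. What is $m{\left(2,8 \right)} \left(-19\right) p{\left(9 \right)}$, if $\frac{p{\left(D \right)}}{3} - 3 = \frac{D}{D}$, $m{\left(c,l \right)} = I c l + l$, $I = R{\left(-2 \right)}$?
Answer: $5472$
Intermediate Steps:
$I = -2$
$m{\left(c,l \right)} = l - 2 c l$ ($m{\left(c,l \right)} = - 2 c l + l = l - 2 c l$)
$p{\left(D \right)} = 12$ ($p{\left(D \right)} = 9 + 3 \frac{D}{D} = 9 + 3 \cdot 1 = 9 + 3 = 12$)
$m{\left(2,8 \right)} \left(-19\right) p{\left(9 \right)} = 8 \left(1 - 4\right) \left(-19\right) 12 = 8 \left(-3\right) \left(-19\right) 12 = \left(-24\right) \left(-19\right) 12 = 456 \cdot 12 = 5472$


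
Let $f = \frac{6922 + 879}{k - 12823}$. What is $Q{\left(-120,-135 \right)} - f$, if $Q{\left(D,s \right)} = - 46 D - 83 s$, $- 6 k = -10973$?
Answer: $\frac{1103311431}{65965} \approx 16726.0$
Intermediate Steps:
$k = \frac{10973}{6}$ ($k = \left(- \frac{1}{6}\right) \left(-10973\right) = \frac{10973}{6} \approx 1828.8$)
$Q{\left(D,s \right)} = - 83 s - 46 D$
$f = - \frac{46806}{65965}$ ($f = \frac{6922 + 879}{\frac{10973}{6} - 12823} = \frac{7801}{- \frac{65965}{6}} = 7801 \left(- \frac{6}{65965}\right) = - \frac{46806}{65965} \approx -0.70956$)
$Q{\left(-120,-135 \right)} - f = \left(\left(-83\right) \left(-135\right) - -5520\right) - - \frac{46806}{65965} = \left(11205 + 5520\right) + \frac{46806}{65965} = 16725 + \frac{46806}{65965} = \frac{1103311431}{65965}$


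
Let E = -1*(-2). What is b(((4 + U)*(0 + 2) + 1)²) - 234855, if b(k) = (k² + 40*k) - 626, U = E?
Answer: -200160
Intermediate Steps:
E = 2
U = 2
b(k) = -626 + k² + 40*k
b(((4 + U)*(0 + 2) + 1)²) - 234855 = (-626 + (((4 + 2)*(0 + 2) + 1)²)² + 40*((4 + 2)*(0 + 2) + 1)²) - 234855 = (-626 + ((6*2 + 1)²)² + 40*(6*2 + 1)²) - 234855 = (-626 + ((12 + 1)²)² + 40*(12 + 1)²) - 234855 = (-626 + (13²)² + 40*13²) - 234855 = (-626 + 169² + 40*169) - 234855 = (-626 + 28561 + 6760) - 234855 = 34695 - 234855 = -200160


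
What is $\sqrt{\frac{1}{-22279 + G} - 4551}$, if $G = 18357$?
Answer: $\frac{i \sqrt{70003868206}}{3922} \approx 67.461 i$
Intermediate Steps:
$\sqrt{\frac{1}{-22279 + G} - 4551} = \sqrt{\frac{1}{-22279 + 18357} - 4551} = \sqrt{\frac{1}{-3922} - 4551} = \sqrt{- \frac{1}{3922} - 4551} = \sqrt{- \frac{17849023}{3922}} = \frac{i \sqrt{70003868206}}{3922}$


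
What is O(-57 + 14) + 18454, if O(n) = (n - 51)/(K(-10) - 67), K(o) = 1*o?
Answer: 1421052/77 ≈ 18455.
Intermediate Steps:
K(o) = o
O(n) = 51/77 - n/77 (O(n) = (n - 51)/(-10 - 67) = (-51 + n)/(-77) = (-51 + n)*(-1/77) = 51/77 - n/77)
O(-57 + 14) + 18454 = (51/77 - (-57 + 14)/77) + 18454 = (51/77 - 1/77*(-43)) + 18454 = (51/77 + 43/77) + 18454 = 94/77 + 18454 = 1421052/77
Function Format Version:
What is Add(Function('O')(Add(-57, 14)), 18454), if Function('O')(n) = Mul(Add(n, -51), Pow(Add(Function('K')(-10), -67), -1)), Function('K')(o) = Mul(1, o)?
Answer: Rational(1421052, 77) ≈ 18455.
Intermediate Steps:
Function('K')(o) = o
Function('O')(n) = Add(Rational(51, 77), Mul(Rational(-1, 77), n)) (Function('O')(n) = Mul(Add(n, -51), Pow(Add(-10, -67), -1)) = Mul(Add(-51, n), Pow(-77, -1)) = Mul(Add(-51, n), Rational(-1, 77)) = Add(Rational(51, 77), Mul(Rational(-1, 77), n)))
Add(Function('O')(Add(-57, 14)), 18454) = Add(Add(Rational(51, 77), Mul(Rational(-1, 77), Add(-57, 14))), 18454) = Add(Add(Rational(51, 77), Mul(Rational(-1, 77), -43)), 18454) = Add(Add(Rational(51, 77), Rational(43, 77)), 18454) = Add(Rational(94, 77), 18454) = Rational(1421052, 77)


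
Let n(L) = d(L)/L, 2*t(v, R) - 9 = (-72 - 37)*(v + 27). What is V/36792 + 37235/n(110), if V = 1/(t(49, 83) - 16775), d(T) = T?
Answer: 28649081884499/769412700 ≈ 37235.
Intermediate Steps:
t(v, R) = -1467 - 109*v/2 (t(v, R) = 9/2 + ((-72 - 37)*(v + 27))/2 = 9/2 + (-109*(27 + v))/2 = 9/2 + (-2943 - 109*v)/2 = 9/2 + (-2943/2 - 109*v/2) = -1467 - 109*v/2)
V = -2/41825 (V = 1/((-1467 - 109/2*49) - 16775) = 1/((-1467 - 5341/2) - 16775) = 1/(-8275/2 - 16775) = 1/(-41825/2) = -2/41825 ≈ -4.7818e-5)
n(L) = 1 (n(L) = L/L = 1)
V/36792 + 37235/n(110) = -2/41825/36792 + 37235/1 = -2/41825*1/36792 + 37235*1 = -1/769412700 + 37235 = 28649081884499/769412700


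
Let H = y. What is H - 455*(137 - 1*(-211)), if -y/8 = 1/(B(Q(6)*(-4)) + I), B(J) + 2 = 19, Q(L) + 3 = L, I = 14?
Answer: -4908548/31 ≈ -1.5834e+5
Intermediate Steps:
Q(L) = -3 + L
B(J) = 17 (B(J) = -2 + 19 = 17)
y = -8/31 (y = -8/(17 + 14) = -8/31 ≈ -0.25806)
H = -8/31 ≈ -0.25806
H - 455*(137 - 1*(-211)) = -8/31 - 455*(137 - 1*(-211)) = -8/31 - 455*(137 + 211) = -8/31 - 455*348 = -8/31 - 158340 = -4908548/31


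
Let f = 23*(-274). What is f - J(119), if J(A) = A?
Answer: -6421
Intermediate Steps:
f = -6302
f - J(119) = -6302 - 1*119 = -6302 - 119 = -6421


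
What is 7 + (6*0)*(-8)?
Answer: 7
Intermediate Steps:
7 + (6*0)*(-8) = 7 + 0*(-8) = 7 + 0 = 7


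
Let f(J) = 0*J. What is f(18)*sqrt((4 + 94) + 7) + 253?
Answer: 253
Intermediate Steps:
f(J) = 0
f(18)*sqrt((4 + 94) + 7) + 253 = 0*sqrt((4 + 94) + 7) + 253 = 0*sqrt(98 + 7) + 253 = 0*sqrt(105) + 253 = 0 + 253 = 253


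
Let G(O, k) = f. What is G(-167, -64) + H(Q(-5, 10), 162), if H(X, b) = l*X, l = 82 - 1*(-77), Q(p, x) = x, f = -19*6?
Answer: 1476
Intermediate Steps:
f = -114
G(O, k) = -114
l = 159 (l = 82 + 77 = 159)
H(X, b) = 159*X
G(-167, -64) + H(Q(-5, 10), 162) = -114 + 159*10 = -114 + 1590 = 1476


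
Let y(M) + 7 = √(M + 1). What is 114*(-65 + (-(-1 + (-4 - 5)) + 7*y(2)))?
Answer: -11856 + 798*√3 ≈ -10474.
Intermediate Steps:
y(M) = -7 + √(1 + M) (y(M) = -7 + √(M + 1) = -7 + √(1 + M))
114*(-65 + (-(-1 + (-4 - 5)) + 7*y(2))) = 114*(-65 + (-(-1 + (-4 - 5)) + 7*(-7 + √(1 + 2)))) = 114*(-65 + (-(-1 - 9) + 7*(-7 + √3))) = 114*(-65 + (-1*(-10) + (-49 + 7*√3))) = 114*(-65 + (10 + (-49 + 7*√3))) = 114*(-65 + (-39 + 7*√3)) = 114*(-104 + 7*√3) = -11856 + 798*√3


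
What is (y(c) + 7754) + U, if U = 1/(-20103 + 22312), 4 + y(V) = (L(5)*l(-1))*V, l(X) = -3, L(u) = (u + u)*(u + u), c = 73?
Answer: -31257349/2209 ≈ -14150.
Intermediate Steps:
L(u) = 4*u**2 (L(u) = (2*u)*(2*u) = 4*u**2)
y(V) = -4 - 300*V (y(V) = -4 + ((4*5**2)*(-3))*V = -4 + ((4*25)*(-3))*V = -4 + (100*(-3))*V = -4 - 300*V)
U = 1/2209 ≈ 0.00045269
(y(c) + 7754) + U = ((-4 - 300*73) + 7754) + 1/2209 = ((-4 - 21900) + 7754) + 1/2209 = (-21904 + 7754) + 1/2209 = -14150 + 1/2209 = -31257349/2209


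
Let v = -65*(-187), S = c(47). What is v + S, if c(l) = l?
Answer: 12202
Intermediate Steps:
S = 47
v = 12155
v + S = 12155 + 47 = 12202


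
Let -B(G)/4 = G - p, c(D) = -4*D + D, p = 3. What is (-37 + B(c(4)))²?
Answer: 529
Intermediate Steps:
c(D) = -3*D
B(G) = 12 - 4*G (B(G) = -4*(G - 1*3) = -4*(G - 3) = -4*(-3 + G) = 12 - 4*G)
(-37 + B(c(4)))² = (-37 + (12 - (-12)*4))² = (-37 + (12 - 4*(-12)))² = (-37 + (12 + 48))² = (-37 + 60)² = 23² = 529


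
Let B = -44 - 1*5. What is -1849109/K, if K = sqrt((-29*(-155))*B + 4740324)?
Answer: -1849109*sqrt(4520069)/4520069 ≈ -869.74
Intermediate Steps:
B = -49 (B = -44 - 5 = -49)
K = sqrt(4520069) (K = sqrt(-29*(-155)*(-49) + 4740324) = sqrt(4495*(-49) + 4740324) = sqrt(-220255 + 4740324) = sqrt(4520069) ≈ 2126.0)
-1849109/K = -1849109*sqrt(4520069)/4520069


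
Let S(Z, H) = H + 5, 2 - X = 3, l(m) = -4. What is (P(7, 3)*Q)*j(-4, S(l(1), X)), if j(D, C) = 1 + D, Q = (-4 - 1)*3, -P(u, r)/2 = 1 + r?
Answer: -360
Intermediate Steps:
P(u, r) = -2 - 2*r (P(u, r) = -2*(1 + r) = -2 - 2*r)
X = -1 (X = 2 - 1*3 = 2 - 3 = -1)
S(Z, H) = 5 + H
Q = -15 (Q = -5*3 = -15)
(P(7, 3)*Q)*j(-4, S(l(1), X)) = ((-2 - 2*3)*(-15))*(1 - 4) = ((-2 - 6)*(-15))*(-3) = -8*(-15)*(-3) = 120*(-3) = -360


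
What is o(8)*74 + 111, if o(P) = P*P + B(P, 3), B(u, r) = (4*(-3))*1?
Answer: 3959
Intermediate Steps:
B(u, r) = -12 (B(u, r) = -12*1 = -12)
o(P) = -12 + P**2 (o(P) = P*P - 12 = P**2 - 12 = -12 + P**2)
o(8)*74 + 111 = (-12 + 8**2)*74 + 111 = (-12 + 64)*74 + 111 = 52*74 + 111 = 3848 + 111 = 3959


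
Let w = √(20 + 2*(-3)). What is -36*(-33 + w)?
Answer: 1188 - 36*√14 ≈ 1053.3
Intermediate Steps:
w = √14 (w = √(20 - 6) = √14 ≈ 3.7417)
-36*(-33 + w) = -36*(-33 + √14) = 1188 - 36*√14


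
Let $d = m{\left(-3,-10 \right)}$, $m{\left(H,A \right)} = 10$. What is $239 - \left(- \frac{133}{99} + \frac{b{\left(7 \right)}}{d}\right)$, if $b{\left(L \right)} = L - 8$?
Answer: $\frac{238039}{990} \approx 240.44$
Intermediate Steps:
$b{\left(L \right)} = -8 + L$ ($b{\left(L \right)} = L - 8 = -8 + L$)
$d = 10$
$239 - \left(- \frac{133}{99} + \frac{b{\left(7 \right)}}{d}\right) = 239 - \left(- \frac{133}{99} + \frac{-8 + 7}{10}\right) = 239 - \left(\left(-133\right) \frac{1}{99} - \frac{1}{10}\right) = 239 - \left(- \frac{133}{99} - \frac{1}{10}\right) = 239 - - \frac{1429}{990} = 239 + \frac{1429}{990} = \frac{238039}{990}$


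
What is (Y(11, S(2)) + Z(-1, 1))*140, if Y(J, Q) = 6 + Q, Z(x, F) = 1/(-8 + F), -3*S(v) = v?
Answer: 2180/3 ≈ 726.67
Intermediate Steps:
S(v) = -v/3
(Y(11, S(2)) + Z(-1, 1))*140 = ((6 - ⅓*2) + 1/(-8 + 1))*140 = ((6 - ⅔) + 1/(-7))*140 = (16/3 - ⅐)*140 = (109/21)*140 = 2180/3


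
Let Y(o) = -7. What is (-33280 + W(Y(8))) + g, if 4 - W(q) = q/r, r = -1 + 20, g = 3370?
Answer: -568207/19 ≈ -29906.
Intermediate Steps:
r = 19
W(q) = 4 - q/19
(-33280 + W(Y(8))) + g = (-33280 + (4 - 1/19*(-7))) + 3370 = (-33280 + (4 + 7/19)) + 3370 = (-33280 + 83/19) + 3370 = -632237/19 + 3370 = -568207/19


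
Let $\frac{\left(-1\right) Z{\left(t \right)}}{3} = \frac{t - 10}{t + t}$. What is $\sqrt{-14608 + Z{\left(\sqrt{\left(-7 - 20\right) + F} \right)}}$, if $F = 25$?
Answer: $\frac{\sqrt{-58438 - 30 i \sqrt{2}}}{2} \approx 0.043876 - 120.87 i$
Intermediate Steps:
$Z{\left(t \right)} = - \frac{3 \left(-10 + t\right)}{2 t}$ ($Z{\left(t \right)} = - 3 \frac{t - 10}{t + t} = - 3 \frac{-10 + t}{2 t} = - \frac{3 \left(-10 + t\right)}{2 t}$)
$\sqrt{-14608 + Z{\left(\sqrt{\left(-7 - 20\right) + F} \right)}} = \sqrt{-14608 - \left(\frac{3}{2} - \frac{15}{\sqrt{\left(-7 - 20\right) + 25}}\right)} = \sqrt{-14608 - \left(\frac{3}{2} - \frac{15}{\sqrt{-27 + 25}}\right)} = \sqrt{-14608 - \left(\frac{3}{2} - \frac{15}{\sqrt{-2}}\right)} = \sqrt{-14608 - \left(\frac{3}{2} - \frac{15}{i \sqrt{2}}\right)} = \sqrt{-14608 - \left(\frac{3}{2} - 15 \left(- \frac{i \sqrt{2}}{2}\right)\right)} = \sqrt{-14608 - \left(\frac{3}{2} + \frac{15 i \sqrt{2}}{2}\right)} = \sqrt{- \frac{29219}{2} - \frac{15 i \sqrt{2}}{2}}$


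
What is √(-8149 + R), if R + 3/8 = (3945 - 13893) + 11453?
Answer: I*√106310/4 ≈ 81.513*I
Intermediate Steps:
R = 12037/8 (R = -3/8 + ((3945 - 13893) + 11453) = -3/8 + (-9948 + 11453) = -3/8 + 1505 = 12037/8 ≈ 1504.6)
√(-8149 + R) = √(-8149 + 12037/8) = √(-53155/8) = I*√106310/4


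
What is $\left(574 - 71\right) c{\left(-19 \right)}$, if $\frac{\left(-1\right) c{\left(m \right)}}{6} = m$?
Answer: $57342$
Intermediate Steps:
$c{\left(m \right)} = - 6 m$
$\left(574 - 71\right) c{\left(-19 \right)} = \left(574 - 71\right) \left(\left(-6\right) \left(-19\right)\right) = 503 \cdot 114 = 57342$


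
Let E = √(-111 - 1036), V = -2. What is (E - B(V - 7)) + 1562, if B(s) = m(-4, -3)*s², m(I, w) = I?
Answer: 1886 + I*√1147 ≈ 1886.0 + 33.867*I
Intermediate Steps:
B(s) = -4*s²
E = I*√1147 (E = √(-1147) = I*√1147 ≈ 33.867*I)
(E - B(V - 7)) + 1562 = (I*√1147 - (-4)*(-2 - 7)²) + 1562 = (I*√1147 - (-4)*(-9)²) + 1562 = (I*√1147 - (-4)*81) + 1562 = (I*√1147 - 1*(-324)) + 1562 = (I*√1147 + 324) + 1562 = (324 + I*√1147) + 1562 = 1886 + I*√1147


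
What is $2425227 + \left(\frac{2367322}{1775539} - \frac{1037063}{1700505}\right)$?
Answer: $\frac{7322521465283983918}{3019312947195} \approx 2.4252 \cdot 10^{6}$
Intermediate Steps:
$2425227 + \left(\frac{2367322}{1775539} - \frac{1037063}{1700505}\right) = 2425227 + \frac{2184297095653}{3019312947195} = \frac{7322521465283983918}{3019312947195}$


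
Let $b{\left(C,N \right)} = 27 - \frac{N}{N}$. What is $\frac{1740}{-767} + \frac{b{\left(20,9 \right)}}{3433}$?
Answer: $- \frac{5953478}{2633111} \approx -2.261$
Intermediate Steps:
$b{\left(C,N \right)} = 26$ ($b{\left(C,N \right)} = 27 - 1 = 26$)
$\frac{1740}{-767} + \frac{b{\left(20,9 \right)}}{3433} = \frac{1740}{-767} + \frac{26}{3433} = 1740 \left(- \frac{1}{767}\right) + 26 \cdot \frac{1}{3433} = - \frac{1740}{767} + \frac{26}{3433} = - \frac{5953478}{2633111}$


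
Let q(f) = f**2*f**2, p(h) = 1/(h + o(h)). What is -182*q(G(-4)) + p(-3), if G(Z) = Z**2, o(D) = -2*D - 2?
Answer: -11927551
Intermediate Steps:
o(D) = -2 - 2*D
p(h) = 1/(-2 - h) (p(h) = 1/(h + (-2 - 2*h)) = 1/(-2 - h))
q(f) = f**4
-182*q(G(-4)) + p(-3) = -182*((-4)**2)**4 + 1/(-2 - 1*(-3)) = -182*16**4 + 1/(-2 + 3) = -182*65536 + 1/1 = -11927552 + 1 = -11927551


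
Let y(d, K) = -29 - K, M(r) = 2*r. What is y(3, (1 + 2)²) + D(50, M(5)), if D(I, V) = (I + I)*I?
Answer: 4962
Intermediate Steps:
D(I, V) = 2*I² (D(I, V) = (2*I)*I = 2*I²)
y(3, (1 + 2)²) + D(50, M(5)) = (-29 - (1 + 2)²) + 2*50² = (-29 - 1*3²) + 2*2500 = (-29 - 1*9) + 5000 = (-29 - 9) + 5000 = -38 + 5000 = 4962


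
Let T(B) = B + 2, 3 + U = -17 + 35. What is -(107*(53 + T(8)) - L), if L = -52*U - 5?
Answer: -7526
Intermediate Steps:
U = 15 (U = -3 + (-17 + 35) = -3 + 18 = 15)
T(B) = 2 + B
L = -785 (L = -52*15 - 5 = -780 - 5 = -785)
-(107*(53 + T(8)) - L) = -(107*(53 + (2 + 8)) - 1*(-785)) = -(107*(53 + 10) + 785) = -(107*63 + 785) = -(6741 + 785) = -1*7526 = -7526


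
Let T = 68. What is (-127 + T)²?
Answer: 3481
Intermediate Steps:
(-127 + T)² = (-127 + 68)² = (-59)² = 3481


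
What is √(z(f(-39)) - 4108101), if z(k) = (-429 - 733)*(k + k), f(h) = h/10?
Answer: 9*I*√1265135/5 ≈ 2024.6*I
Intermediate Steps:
f(h) = h/10 (f(h) = h*(⅒) = h/10)
z(k) = -2324*k
√(z(f(-39)) - 4108101) = √(-1162*(-39)/5 - 4108101) = √(-2324*(-39/10) - 4108101) = √(45318/5 - 4108101) = √(-20495187/5) = 9*I*√1265135/5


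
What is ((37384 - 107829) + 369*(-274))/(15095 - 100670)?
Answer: 171551/85575 ≈ 2.0047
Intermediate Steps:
((37384 - 107829) + 369*(-274))/(15095 - 100670) = (-70445 - 101106)/(-85575) = -171551*(-1/85575) = 171551/85575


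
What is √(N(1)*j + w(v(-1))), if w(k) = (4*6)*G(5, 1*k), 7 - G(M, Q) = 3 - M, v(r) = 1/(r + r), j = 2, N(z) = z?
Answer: √218 ≈ 14.765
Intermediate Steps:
v(r) = 1/(2*r)
G(M, Q) = 4 + M (G(M, Q) = 7 - (3 - M) = 7 + (-3 + M) = 4 + M)
w(k) = 216 (w(k) = (4*6)*(4 + 5) = 24*9 = 216)
√(N(1)*j + w(v(-1))) = √(1*2 + 216) = √(2 + 216) = √218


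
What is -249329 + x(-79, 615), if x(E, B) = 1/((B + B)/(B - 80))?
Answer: -61334827/246 ≈ -2.4933e+5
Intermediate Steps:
x(E, B) = (-80 + B)/(2*B) (x(E, B) = 1/((2*B)/(-80 + B)) = 1/(2*B/(-80 + B)) = (-80 + B)/(2*B))
-249329 + x(-79, 615) = -249329 + (1/2)*(-80 + 615)/615 = -249329 + (1/2)*(1/615)*535 = -249329 + 107/246 = -61334827/246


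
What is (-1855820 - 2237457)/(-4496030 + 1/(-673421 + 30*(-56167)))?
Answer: 9653711368387/10603576528931 ≈ 0.91042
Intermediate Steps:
(-1855820 - 2237457)/(-4496030 + 1/(-673421 + 30*(-56167))) = -4093277/(-4496030 + 1/(-673421 - 1685010)) = -4093277/(-4496030 + 1/(-2358431)) = -4093277/(-4496030 - 1/2358431) = -4093277/(-10603576528931/2358431) = -4093277*(-2358431/10603576528931) = 9653711368387/10603576528931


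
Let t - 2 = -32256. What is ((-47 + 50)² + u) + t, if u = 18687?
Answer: -13558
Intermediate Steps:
t = -32254 (t = 2 - 32256 = -32254)
((-47 + 50)² + u) + t = ((-47 + 50)² + 18687) - 32254 = (3² + 18687) - 32254 = (9 + 18687) - 32254 = 18696 - 32254 = -13558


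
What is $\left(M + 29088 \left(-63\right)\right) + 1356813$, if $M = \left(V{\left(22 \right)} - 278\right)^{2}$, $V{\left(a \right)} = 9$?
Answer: $-403370$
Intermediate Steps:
$M = 72361$ ($M = \left(9 - 278\right)^{2} = \left(-269\right)^{2} = 72361$)
$\left(M + 29088 \left(-63\right)\right) + 1356813 = \left(72361 + 29088 \left(-63\right)\right) + 1356813 = \left(72361 - 1832544\right) + 1356813 = -1760183 + 1356813 = -403370$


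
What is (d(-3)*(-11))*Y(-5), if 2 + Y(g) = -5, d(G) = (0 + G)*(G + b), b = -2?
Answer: 1155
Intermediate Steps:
d(G) = G*(-2 + G) (d(G) = (0 + G)*(G - 2) = G*(-2 + G))
Y(g) = -7 (Y(g) = -2 - 5 = -7)
(d(-3)*(-11))*Y(-5) = (-3*(-2 - 3)*(-11))*(-7) = (-3*(-5)*(-11))*(-7) = (15*(-11))*(-7) = -165*(-7) = 1155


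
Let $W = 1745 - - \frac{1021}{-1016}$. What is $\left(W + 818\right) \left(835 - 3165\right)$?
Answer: $- \frac{3032479855}{508} \approx -5.9694 \cdot 10^{6}$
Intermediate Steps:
$W = \frac{1771899}{1016}$ ($W = 1745 - \left(-1021\right) \left(- \frac{1}{1016}\right) = 1745 - \frac{1021}{1016} = \frac{1771899}{1016} \approx 1744.0$)
$\left(W + 818\right) \left(835 - 3165\right) = \left(\frac{1771899}{1016} + 818\right) \left(835 - 3165\right) = \frac{2602987}{1016} \left(-2330\right) = - \frac{3032479855}{508}$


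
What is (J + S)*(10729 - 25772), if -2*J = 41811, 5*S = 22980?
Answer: 490687617/2 ≈ 2.4534e+8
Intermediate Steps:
S = 4596 (S = (1/5)*22980 = 4596)
J = -41811/2 (J = -1/2*41811 = -41811/2 ≈ -20906.)
(J + S)*(10729 - 25772) = (-41811/2 + 4596)*(10729 - 25772) = -32619/2*(-15043) = 490687617/2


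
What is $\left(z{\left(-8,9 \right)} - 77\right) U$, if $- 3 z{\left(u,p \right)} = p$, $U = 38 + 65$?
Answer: $-8240$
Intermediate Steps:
$U = 103$
$z{\left(u,p \right)} = - \frac{p}{3}$
$\left(z{\left(-8,9 \right)} - 77\right) U = \left(\left(- \frac{1}{3}\right) 9 - 77\right) 103 = \left(-3 - 77\right) 103 = \left(-80\right) 103 = -8240$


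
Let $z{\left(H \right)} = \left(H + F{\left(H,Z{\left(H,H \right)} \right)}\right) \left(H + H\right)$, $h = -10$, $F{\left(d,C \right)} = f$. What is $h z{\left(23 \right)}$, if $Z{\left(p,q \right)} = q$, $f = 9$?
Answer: $-14720$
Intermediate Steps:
$F{\left(d,C \right)} = 9$
$z{\left(H \right)} = 2 H \left(9 + H\right)$ ($z{\left(H \right)} = \left(H + 9\right) \left(H + H\right) = \left(9 + H\right) 2 H = 2 H \left(9 + H\right)$)
$h z{\left(23 \right)} = - 10 \cdot 2 \cdot 23 \left(9 + 23\right) = - 10 \cdot 2 \cdot 23 \cdot 32 = \left(-10\right) 1472 = -14720$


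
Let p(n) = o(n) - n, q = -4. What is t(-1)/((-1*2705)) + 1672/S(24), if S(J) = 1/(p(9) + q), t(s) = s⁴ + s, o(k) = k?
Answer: -6688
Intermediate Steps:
p(n) = 0 (p(n) = n - n = 0)
t(s) = s + s⁴
S(J) = -¼ (S(J) = 1/(0 - 4) = 1/(-4) = -¼)
t(-1)/((-1*2705)) + 1672/S(24) = (-1 + (-1)⁴)/((-1*2705)) + 1672/(-¼) = (-1 + 1)/(-2705) + 1672*(-4) = 0*(-1/2705) - 6688 = 0 - 6688 = -6688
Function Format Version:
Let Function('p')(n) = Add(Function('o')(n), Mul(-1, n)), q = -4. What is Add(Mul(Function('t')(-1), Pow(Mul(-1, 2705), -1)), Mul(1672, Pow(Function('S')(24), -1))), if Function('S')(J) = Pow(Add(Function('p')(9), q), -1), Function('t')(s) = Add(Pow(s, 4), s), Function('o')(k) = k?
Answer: -6688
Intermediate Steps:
Function('p')(n) = 0 (Function('p')(n) = Add(n, Mul(-1, n)) = 0)
Function('t')(s) = Add(s, Pow(s, 4))
Function('S')(J) = Rational(-1, 4) (Function('S')(J) = Pow(Add(0, -4), -1) = Pow(-4, -1) = Rational(-1, 4))
Add(Mul(Function('t')(-1), Pow(Mul(-1, 2705), -1)), Mul(1672, Pow(Function('S')(24), -1))) = Add(Mul(Add(-1, Pow(-1, 4)), Pow(Mul(-1, 2705), -1)), Mul(1672, Pow(Rational(-1, 4), -1))) = Add(Mul(Add(-1, 1), Pow(-2705, -1)), Mul(1672, -4)) = Add(Mul(0, Rational(-1, 2705)), -6688) = Add(0, -6688) = -6688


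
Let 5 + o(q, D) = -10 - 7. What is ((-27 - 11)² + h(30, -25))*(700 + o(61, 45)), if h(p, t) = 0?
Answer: 979032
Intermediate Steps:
o(q, D) = -22 (o(q, D) = -5 + (-10 - 7) = -5 - 17 = -22)
((-27 - 11)² + h(30, -25))*(700 + o(61, 45)) = ((-27 - 11)² + 0)*(700 - 22) = ((-38)² + 0)*678 = (1444 + 0)*678 = 1444*678 = 979032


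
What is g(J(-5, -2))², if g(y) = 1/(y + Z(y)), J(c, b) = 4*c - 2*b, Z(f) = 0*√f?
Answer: 1/256 ≈ 0.0039063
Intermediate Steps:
Z(f) = 0
J(c, b) = -2*b + 4*c
g(y) = 1/y (g(y) = 1/(y + 0) = 1/y)
g(J(-5, -2))² = (1/(-2*(-2) + 4*(-5)))² = (1/(4 - 20))² = (1/(-16))² = (-1/16)² = 1/256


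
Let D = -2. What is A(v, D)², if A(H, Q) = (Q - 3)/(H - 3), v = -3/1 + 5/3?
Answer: 225/169 ≈ 1.3314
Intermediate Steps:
v = -4/3 (v = -3*1 + 5*(⅓) = -3 + 5/3 = -4/3 ≈ -1.3333)
A(H, Q) = (-3 + Q)/(-3 + H)
A(v, D)² = ((-3 - 2)/(-3 - 4/3))² = (-5/(-13/3))² = (-3/13*(-5))² = (15/13)² = 225/169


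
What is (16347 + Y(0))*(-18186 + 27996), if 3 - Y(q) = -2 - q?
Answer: 160413120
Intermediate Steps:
Y(q) = 5 + q (Y(q) = 3 - (-2 - q) = 3 + (2 + q) = 5 + q)
(16347 + Y(0))*(-18186 + 27996) = (16347 + (5 + 0))*(-18186 + 27996) = (16347 + 5)*9810 = 16352*9810 = 160413120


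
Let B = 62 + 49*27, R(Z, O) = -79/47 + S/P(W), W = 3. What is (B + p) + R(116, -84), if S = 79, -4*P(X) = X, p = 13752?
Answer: 2119228/141 ≈ 15030.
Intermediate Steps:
P(X) = -X/4
R(Z, O) = -15089/141 (R(Z, O) = -79/47 + 79/((-1/4*3)) = -79*1/47 + 79/(-3/4) = -79/47 + 79*(-4/3) = -79/47 - 316/3 = -15089/141)
B = 1385 (B = 62 + 1323 = 1385)
(B + p) + R(116, -84) = (1385 + 13752) - 15089/141 = 15137 - 15089/141 = 2119228/141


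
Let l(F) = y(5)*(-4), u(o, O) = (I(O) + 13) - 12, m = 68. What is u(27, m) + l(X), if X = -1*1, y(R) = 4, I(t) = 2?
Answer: -13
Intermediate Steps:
u(o, O) = 3 (u(o, O) = (2 + 13) - 12 = 15 - 12 = 3)
X = -1
l(F) = -16 (l(F) = 4*(-4) = -16)
u(27, m) + l(X) = 3 - 16 = -13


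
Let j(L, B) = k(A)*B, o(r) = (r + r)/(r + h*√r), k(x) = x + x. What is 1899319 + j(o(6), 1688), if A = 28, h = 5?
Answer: 1993847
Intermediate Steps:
k(x) = 2*x
o(r) = 2*r/(r + 5*√r) (o(r) = (r + r)/(r + 5*√r) = (2*r)/(r + 5*√r) = 2*r/(r + 5*√r))
j(L, B) = 56*B (j(L, B) = (2*28)*B = 56*B)
1899319 + j(o(6), 1688) = 1899319 + 56*1688 = 1899319 + 94528 = 1993847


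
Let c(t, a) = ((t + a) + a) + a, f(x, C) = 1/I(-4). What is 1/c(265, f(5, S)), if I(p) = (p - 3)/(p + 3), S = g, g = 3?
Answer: 7/1858 ≈ 0.0037675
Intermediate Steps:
S = 3
I(p) = (-3 + p)/(3 + p)
f(x, C) = 1/7 (f(x, C) = 1/((-3 - 4)/(3 - 4)) = 1/(-7/(-1)) = 1/(-1*(-7)) = 1/7)
c(t, a) = t + 3*a (c(t, a) = ((a + t) + a) + a = (t + 2*a) + a = t + 3*a)
1/c(265, f(5, S)) = 1/(265 + 3*(1/7)) = 1/(265 + 3/7) = 1/(1858/7) = 7/1858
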